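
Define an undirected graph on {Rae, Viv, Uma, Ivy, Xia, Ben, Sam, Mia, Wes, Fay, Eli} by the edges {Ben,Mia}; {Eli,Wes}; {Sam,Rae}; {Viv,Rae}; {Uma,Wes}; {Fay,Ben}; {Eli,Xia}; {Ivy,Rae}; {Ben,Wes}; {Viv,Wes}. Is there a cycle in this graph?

The graph has 11 vertices, 10 edges, and 1 connected component.
Since 10 = 11 - 1, the graph is a forest and contains no cycle.

No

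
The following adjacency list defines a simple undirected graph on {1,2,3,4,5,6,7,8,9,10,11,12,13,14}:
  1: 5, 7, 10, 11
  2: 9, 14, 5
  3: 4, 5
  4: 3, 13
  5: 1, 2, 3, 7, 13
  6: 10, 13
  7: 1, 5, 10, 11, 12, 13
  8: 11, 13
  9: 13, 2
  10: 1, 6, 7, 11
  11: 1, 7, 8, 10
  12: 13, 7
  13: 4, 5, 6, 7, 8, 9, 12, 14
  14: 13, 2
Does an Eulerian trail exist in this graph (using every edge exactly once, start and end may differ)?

Yes

Degrees: 1:4, 2:3, 3:2, 4:2, 5:5, 6:2, 7:6, 8:2, 9:2, 10:4, 11:4, 12:2, 13:8, 14:2
Odd-degree vertices: 2, 5 (2 total).
With 2 odd-degree vertices and all edges in one connected piece, an Eulerian trail exists (from 2 to 5).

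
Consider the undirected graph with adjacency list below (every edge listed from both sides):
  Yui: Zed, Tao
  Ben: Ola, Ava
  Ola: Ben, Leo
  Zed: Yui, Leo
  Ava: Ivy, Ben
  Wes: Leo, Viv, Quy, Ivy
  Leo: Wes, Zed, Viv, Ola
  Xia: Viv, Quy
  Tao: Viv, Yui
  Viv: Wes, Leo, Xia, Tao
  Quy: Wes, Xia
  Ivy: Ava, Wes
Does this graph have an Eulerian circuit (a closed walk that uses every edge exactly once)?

Degrees: Yui:2, Ben:2, Ola:2, Zed:2, Ava:2, Wes:4, Leo:4, Xia:2, Tao:2, Viv:4, Quy:2, Ivy:2
All degrees are even and the non-isolated vertices are connected — an Eulerian circuit exists.

Yes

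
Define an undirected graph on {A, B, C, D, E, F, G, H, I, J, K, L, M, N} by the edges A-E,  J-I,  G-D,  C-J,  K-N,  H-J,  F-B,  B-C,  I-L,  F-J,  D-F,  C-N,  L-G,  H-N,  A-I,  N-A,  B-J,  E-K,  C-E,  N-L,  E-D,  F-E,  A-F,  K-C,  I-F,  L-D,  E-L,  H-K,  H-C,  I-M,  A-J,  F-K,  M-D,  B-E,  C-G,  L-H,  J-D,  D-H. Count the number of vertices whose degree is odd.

Degrees: A:5, B:4, C:7, D:7, E:7, F:7, G:3, H:6, I:5, J:7, K:5, L:6, M:2, N:5
Odd-degree vertices: A, C, D, E, F, G, I, J, K, N.

10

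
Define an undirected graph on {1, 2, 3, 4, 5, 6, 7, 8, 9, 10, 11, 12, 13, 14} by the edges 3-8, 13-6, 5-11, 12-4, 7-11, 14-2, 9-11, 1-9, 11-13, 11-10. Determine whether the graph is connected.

Component: {2, 14}
Component: {3, 8}
Component: {4, 12}
Component: {1, 5, 6, 7, 9, 10, 11, 13}
No edge joins these 4 groups, so the graph is disconnected.

No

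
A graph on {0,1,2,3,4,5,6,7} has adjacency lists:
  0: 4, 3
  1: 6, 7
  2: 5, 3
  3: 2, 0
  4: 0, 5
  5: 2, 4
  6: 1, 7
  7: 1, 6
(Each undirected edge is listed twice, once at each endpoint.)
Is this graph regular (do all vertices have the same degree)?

Yes

Degrees: 0:2, 1:2, 2:2, 3:2, 4:2, 5:2, 6:2, 7:2
Every vertex has degree 2, so the graph is 2-regular.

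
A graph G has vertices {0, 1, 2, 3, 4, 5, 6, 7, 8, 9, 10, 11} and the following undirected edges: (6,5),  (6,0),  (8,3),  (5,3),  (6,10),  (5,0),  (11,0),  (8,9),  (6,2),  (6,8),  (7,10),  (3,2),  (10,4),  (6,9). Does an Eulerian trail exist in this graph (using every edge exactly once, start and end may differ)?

No

Degrees: 0:3, 1:0, 2:2, 3:3, 4:1, 5:3, 6:6, 7:1, 8:3, 9:2, 10:3, 11:1
Odd-degree vertices: 0, 3, 4, 5, 7, 8, 10, 11 (8 total).
With 8 odd-degree vertices (more than two), no single trail can use every edge.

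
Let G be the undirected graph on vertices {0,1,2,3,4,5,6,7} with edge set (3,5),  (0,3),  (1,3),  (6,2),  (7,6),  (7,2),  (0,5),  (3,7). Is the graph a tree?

|V| = 8, |E| = 8.
It is not connected, so it is not a tree.

No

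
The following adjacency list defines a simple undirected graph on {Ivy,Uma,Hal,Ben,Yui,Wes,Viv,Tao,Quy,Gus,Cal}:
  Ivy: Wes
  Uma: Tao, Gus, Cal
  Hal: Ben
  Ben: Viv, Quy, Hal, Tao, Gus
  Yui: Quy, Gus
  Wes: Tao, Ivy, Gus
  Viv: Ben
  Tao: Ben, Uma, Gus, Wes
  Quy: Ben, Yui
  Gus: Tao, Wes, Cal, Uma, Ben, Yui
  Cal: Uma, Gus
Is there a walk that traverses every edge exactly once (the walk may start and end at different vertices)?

Degrees: Ivy:1, Uma:3, Hal:1, Ben:5, Yui:2, Wes:3, Viv:1, Tao:4, Quy:2, Gus:6, Cal:2
Odd-degree vertices: Ivy, Uma, Hal, Ben, Wes, Viv (6 total).
An Eulerian trail requires 0 or 2 odd-degree vertices; here there are 6.

No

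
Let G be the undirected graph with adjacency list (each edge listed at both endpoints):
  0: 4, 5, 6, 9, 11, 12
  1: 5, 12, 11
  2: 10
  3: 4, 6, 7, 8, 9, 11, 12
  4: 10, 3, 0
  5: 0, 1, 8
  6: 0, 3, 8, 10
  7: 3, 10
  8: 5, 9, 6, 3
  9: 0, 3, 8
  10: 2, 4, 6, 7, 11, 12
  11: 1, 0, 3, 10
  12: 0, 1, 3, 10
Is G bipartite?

No

3-8-9-3 is an odd cycle (length 3), and a bipartite graph can contain only even cycles.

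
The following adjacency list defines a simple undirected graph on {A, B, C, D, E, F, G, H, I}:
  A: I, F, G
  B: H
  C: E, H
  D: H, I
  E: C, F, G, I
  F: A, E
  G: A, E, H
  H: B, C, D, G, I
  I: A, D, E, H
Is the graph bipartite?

H-D-I-H is an odd cycle (length 3), and a bipartite graph can contain only even cycles.

No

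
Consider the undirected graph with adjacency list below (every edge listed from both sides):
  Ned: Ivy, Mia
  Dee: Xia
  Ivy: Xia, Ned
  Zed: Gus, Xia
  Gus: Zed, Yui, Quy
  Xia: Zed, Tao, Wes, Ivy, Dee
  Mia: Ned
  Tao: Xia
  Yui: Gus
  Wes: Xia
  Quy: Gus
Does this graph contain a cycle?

No

|V| = 11, |E| = 10, number of components = 1.
Since 10 = 11 - 1, the graph is a forest and contains no cycle.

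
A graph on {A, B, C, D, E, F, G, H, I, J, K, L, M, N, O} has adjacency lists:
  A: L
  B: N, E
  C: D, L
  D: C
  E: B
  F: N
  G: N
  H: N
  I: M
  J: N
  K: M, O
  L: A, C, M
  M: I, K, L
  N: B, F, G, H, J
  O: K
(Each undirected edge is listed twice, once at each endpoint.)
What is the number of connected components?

2

Component: {B, E, F, G, H, J, N}
Component: {A, C, D, I, K, L, M, O}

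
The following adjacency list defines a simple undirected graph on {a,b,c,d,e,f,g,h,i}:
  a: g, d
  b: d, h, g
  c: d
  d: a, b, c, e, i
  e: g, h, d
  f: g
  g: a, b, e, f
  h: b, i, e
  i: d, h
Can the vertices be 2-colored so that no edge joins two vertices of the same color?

Partition the vertices as {d, g, h} vs {a, b, c, e, f, i}. Each listed edge has one endpoint in each part, so the graph is bipartite.

Yes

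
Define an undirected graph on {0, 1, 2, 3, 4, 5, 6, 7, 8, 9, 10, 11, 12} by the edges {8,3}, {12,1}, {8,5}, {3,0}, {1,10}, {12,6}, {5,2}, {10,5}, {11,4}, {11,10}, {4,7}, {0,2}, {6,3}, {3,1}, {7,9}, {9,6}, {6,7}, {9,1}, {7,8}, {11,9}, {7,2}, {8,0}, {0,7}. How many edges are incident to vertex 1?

4

Neighbors of 1: 3, 9, 10, 12.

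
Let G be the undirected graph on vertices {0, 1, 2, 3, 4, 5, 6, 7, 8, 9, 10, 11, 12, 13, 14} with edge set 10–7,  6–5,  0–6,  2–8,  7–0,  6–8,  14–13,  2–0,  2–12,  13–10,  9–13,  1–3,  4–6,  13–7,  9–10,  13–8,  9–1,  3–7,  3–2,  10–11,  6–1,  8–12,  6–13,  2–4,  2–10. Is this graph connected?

Starting from 0 and exploring outward reaches every vertex (0, 7, 6, 2, 10, 3, 13, 5, 4, 8, 1, 12, 9, 11, 14); the graph is connected.

Yes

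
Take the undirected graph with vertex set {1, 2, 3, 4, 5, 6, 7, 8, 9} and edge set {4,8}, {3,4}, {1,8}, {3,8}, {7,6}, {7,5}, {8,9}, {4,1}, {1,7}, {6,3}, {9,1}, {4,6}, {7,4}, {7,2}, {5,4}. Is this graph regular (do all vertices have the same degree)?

Degrees: 1:4, 2:1, 3:3, 4:6, 5:2, 6:3, 7:5, 8:4, 9:2
Vertex 2 has degree 1 while 4 has degree 6, so the graph is not regular.

No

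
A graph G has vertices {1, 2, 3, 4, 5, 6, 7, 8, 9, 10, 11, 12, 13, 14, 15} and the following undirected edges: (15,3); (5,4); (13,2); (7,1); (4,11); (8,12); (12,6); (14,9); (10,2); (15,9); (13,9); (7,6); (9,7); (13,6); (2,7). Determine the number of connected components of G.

2

Component: {4, 5, 11}
Component: {1, 2, 3, 6, 7, 8, 9, 10, 12, 13, 14, 15}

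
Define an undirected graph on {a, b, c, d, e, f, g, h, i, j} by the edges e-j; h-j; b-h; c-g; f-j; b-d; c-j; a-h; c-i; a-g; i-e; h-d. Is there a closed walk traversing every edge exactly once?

Degrees: a:2, b:2, c:3, d:2, e:2, f:1, g:2, h:4, i:2, j:4
Vertices with odd degree: c, f. An Eulerian circuit requires all degrees even.

No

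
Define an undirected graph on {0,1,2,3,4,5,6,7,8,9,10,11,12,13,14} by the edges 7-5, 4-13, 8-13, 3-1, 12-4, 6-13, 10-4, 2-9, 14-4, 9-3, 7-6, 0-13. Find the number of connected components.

Component: {11}
Component: {1, 2, 3, 9}
Component: {0, 4, 5, 6, 7, 8, 10, 12, 13, 14}

3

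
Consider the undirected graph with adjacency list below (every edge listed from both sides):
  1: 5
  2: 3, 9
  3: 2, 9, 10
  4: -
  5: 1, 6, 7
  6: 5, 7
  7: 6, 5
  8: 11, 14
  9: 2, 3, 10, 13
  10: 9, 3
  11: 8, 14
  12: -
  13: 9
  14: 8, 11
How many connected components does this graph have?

5

Component: {4}
Component: {12}
Component: {8, 11, 14}
Component: {1, 5, 6, 7}
Component: {2, 3, 9, 10, 13}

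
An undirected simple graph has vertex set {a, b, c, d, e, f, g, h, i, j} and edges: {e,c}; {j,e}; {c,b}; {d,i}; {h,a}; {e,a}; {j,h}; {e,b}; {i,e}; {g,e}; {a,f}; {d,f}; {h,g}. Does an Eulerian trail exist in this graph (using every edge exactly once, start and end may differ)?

Degrees: a:3, b:2, c:2, d:2, e:6, f:2, g:2, h:3, i:2, j:2
Odd-degree vertices: a, h (2 total).
With 2 odd-degree vertices and all edges in one connected piece, an Eulerian trail exists (from a to h).

Yes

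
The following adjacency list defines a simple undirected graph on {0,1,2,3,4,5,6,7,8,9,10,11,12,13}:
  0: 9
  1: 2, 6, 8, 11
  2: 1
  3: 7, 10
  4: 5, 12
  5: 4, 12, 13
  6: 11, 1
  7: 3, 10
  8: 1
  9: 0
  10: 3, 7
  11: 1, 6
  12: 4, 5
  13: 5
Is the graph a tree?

No

|V| = 14, |E| = 13.
It splits into 4 components, so it cannot be a tree.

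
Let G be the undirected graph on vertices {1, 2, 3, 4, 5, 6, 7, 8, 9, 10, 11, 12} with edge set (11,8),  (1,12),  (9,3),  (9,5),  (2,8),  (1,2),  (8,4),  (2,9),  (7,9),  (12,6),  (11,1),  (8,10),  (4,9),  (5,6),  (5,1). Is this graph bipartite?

Yes

Partition the vertices as {2, 3, 4, 5, 7, 10, 11, 12} vs {1, 6, 8, 9}. Each listed edge has one endpoint in each part, so the graph is bipartite.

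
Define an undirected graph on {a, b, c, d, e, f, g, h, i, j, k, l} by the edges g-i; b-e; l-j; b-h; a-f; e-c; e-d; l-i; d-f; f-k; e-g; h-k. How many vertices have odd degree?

Degrees: a:1, b:2, c:1, d:2, e:4, f:3, g:2, h:2, i:2, j:1, k:2, l:2
Odd-degree vertices: a, c, f, j.

4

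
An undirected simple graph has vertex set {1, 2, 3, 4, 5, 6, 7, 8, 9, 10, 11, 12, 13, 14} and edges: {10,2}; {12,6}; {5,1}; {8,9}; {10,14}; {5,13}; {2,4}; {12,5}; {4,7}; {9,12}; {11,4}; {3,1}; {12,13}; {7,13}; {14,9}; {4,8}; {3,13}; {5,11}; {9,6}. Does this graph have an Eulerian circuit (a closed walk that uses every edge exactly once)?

Yes

Degrees: 1:2, 2:2, 3:2, 4:4, 5:4, 6:2, 7:2, 8:2, 9:4, 10:2, 11:2, 12:4, 13:4, 14:2
Every vertex has even degree and the edges form a single connected piece, so an Eulerian circuit exists.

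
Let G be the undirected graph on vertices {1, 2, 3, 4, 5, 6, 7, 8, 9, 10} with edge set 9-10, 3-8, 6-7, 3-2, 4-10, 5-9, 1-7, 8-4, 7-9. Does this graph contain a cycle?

The graph has 10 vertices, 9 edges, and 1 connected component.
Since 9 = 10 - 1, the graph is a forest and contains no cycle.

No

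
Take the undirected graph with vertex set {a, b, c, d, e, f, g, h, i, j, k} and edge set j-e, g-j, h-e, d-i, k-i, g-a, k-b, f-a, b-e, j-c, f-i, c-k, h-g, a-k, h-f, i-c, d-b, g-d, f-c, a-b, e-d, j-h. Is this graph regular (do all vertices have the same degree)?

Yes

Degrees: a:4, b:4, c:4, d:4, e:4, f:4, g:4, h:4, i:4, j:4, k:4
All degrees equal 4; the graph is regular.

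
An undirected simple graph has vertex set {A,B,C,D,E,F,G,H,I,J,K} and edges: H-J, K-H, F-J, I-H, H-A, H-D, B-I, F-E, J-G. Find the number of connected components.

2

Component: {C}
Component: {A, B, D, E, F, G, H, I, J, K}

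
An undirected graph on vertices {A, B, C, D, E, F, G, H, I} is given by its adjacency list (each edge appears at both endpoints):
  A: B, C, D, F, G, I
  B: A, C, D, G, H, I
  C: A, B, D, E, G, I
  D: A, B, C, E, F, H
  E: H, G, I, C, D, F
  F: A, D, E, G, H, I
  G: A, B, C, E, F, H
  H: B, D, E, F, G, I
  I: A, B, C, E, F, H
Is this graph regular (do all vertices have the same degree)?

Yes

Degrees: A:6, B:6, C:6, D:6, E:6, F:6, G:6, H:6, I:6
Every vertex has degree 6, so the graph is 6-regular.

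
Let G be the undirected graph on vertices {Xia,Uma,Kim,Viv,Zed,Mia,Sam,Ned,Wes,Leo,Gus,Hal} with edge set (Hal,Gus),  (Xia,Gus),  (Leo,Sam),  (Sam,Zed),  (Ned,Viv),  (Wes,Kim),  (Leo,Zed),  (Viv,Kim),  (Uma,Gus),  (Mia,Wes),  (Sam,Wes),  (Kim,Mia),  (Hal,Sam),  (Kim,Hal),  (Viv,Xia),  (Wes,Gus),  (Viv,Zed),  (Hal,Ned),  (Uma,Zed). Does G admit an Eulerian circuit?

Yes

Degrees: Xia:2, Uma:2, Kim:4, Viv:4, Zed:4, Mia:2, Sam:4, Ned:2, Wes:4, Leo:2, Gus:4, Hal:4
Every vertex has even degree and the edges form a single connected piece, so an Eulerian circuit exists.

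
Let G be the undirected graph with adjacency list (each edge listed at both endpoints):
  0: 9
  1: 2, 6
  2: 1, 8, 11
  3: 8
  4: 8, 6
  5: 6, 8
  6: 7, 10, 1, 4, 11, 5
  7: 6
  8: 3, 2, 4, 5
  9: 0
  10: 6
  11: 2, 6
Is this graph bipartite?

No

2-8-5-6-11-2 is an odd cycle (length 5), and a bipartite graph can contain only even cycles.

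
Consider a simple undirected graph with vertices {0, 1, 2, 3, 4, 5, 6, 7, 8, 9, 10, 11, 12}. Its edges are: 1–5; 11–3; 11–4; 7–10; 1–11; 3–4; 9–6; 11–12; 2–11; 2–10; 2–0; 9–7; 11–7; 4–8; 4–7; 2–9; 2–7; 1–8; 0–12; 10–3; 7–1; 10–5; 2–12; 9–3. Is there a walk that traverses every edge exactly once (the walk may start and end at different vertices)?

Degrees: 0:2, 1:4, 2:6, 3:4, 4:4, 5:2, 6:1, 7:6, 8:2, 9:4, 10:4, 11:6, 12:3
Odd-degree vertices: 6, 12 (2 total).
With 2 odd-degree vertices and all edges in one connected piece, an Eulerian trail exists (from 6 to 12).

Yes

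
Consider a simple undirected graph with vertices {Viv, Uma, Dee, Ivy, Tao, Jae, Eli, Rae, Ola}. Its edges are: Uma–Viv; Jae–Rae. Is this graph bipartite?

A valid 2-coloring puts {Uma, Dee, Ivy, Tao, Eli, Rae, Ola} on one side and {Viv, Jae} on the other; every edge crosses between the two sides.

Yes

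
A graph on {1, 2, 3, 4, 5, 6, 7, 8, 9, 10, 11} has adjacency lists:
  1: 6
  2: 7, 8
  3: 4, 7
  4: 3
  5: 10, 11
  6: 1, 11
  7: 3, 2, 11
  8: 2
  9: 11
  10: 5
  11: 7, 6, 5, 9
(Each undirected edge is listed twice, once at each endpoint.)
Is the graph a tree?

The graph has 11 vertices and 10 edges.
Connected and |E| = |V| - 1, which characterizes a tree.

Yes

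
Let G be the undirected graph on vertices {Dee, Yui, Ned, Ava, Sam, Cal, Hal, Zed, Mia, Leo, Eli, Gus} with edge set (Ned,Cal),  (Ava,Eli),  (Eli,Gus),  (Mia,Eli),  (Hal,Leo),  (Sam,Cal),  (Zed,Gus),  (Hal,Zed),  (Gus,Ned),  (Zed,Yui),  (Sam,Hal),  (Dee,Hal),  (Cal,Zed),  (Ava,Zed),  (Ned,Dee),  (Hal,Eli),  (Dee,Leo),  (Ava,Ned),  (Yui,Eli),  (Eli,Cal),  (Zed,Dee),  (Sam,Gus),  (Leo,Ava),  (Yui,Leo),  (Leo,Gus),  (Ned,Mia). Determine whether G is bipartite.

The cycle Dee-Hal-Leo-Dee has length 3, which is odd, so the graph is not bipartite.

No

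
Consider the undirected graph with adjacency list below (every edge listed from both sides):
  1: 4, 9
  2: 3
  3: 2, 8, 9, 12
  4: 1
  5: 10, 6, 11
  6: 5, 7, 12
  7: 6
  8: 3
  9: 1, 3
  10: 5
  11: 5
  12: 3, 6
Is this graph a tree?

Yes

|V| = 12, |E| = 11.
It is connected with exactly 11 edges, hence acyclic — it is a tree.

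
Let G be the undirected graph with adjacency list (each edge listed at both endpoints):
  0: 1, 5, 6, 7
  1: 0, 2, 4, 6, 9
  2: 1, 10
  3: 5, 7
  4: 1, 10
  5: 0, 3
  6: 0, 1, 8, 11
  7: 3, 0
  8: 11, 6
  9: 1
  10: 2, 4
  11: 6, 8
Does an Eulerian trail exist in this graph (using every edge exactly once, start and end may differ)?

Degrees: 0:4, 1:5, 2:2, 3:2, 4:2, 5:2, 6:4, 7:2, 8:2, 9:1, 10:2, 11:2
Odd-degree vertices: 1, 9 (2 total).
The non-isolated vertices are connected and exactly 2 have odd degree, so an Eulerian trail exists (from 1 to 9).

Yes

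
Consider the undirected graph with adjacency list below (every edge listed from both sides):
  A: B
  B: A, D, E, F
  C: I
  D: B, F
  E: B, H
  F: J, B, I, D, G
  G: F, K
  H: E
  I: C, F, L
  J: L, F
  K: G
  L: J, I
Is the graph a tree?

The graph has 12 vertices and 13 edges.
A tree on 12 vertices has exactly 11 edges; this graph has 13, so it contains a cycle and is not a tree.

No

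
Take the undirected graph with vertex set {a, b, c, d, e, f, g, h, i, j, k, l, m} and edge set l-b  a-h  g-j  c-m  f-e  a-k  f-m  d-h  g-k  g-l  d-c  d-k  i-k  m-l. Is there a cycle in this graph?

Yes

The graph has 13 vertices, 14 edges, and 1 connected component.
Since 14 > 13 - 1, a cycle must exist; for instance k-g-l-m-c-d-k.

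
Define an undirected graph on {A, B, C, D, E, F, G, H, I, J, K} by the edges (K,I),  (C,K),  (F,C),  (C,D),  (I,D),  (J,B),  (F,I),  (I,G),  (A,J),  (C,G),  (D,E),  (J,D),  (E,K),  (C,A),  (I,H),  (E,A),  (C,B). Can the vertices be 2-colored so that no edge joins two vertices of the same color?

A valid 2-coloring puts {C, E, I, J} on one side and {A, B, D, F, G, H, K} on the other; every edge crosses between the two sides.

Yes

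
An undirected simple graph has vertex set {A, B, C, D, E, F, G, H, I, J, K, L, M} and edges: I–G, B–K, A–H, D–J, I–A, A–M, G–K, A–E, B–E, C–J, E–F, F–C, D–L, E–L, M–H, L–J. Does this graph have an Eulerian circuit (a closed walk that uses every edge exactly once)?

Degrees: A:4, B:2, C:2, D:2, E:4, F:2, G:2, H:2, I:2, J:3, K:2, L:3, M:2
Vertices with odd degree: J, L. An Eulerian circuit requires all degrees even.

No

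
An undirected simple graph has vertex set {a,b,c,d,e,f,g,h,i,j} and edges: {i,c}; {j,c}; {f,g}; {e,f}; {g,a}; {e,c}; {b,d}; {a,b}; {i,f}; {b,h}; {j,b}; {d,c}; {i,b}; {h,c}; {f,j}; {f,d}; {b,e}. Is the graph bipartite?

No

f-g-a-b-j-f is an odd cycle (length 5), and a bipartite graph can contain only even cycles.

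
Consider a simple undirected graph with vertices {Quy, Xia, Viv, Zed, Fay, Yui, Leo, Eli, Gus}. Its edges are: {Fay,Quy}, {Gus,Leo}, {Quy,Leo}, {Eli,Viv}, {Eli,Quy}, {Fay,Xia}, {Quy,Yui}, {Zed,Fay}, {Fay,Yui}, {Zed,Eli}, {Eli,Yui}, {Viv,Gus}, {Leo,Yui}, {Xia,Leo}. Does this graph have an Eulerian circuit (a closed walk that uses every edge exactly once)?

Degrees: Quy:4, Xia:2, Viv:2, Zed:2, Fay:4, Yui:4, Leo:4, Eli:4, Gus:2
Every vertex has even degree and the edges form a single connected piece, so an Eulerian circuit exists.

Yes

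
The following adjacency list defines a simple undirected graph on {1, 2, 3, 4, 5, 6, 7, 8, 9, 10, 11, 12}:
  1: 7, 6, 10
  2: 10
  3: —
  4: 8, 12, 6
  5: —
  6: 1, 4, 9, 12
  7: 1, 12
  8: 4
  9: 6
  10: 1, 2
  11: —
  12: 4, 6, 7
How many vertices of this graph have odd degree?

6

Degrees: 1:3, 2:1, 3:0, 4:3, 5:0, 6:4, 7:2, 8:1, 9:1, 10:2, 11:0, 12:3
Odd-degree vertices: 1, 2, 4, 8, 9, 12.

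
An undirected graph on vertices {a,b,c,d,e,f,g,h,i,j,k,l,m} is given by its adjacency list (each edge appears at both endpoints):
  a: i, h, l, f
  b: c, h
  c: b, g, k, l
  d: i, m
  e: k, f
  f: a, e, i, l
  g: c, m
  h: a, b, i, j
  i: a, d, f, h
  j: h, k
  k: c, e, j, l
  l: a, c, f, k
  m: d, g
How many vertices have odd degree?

0

Degrees: a:4, b:2, c:4, d:2, e:2, f:4, g:2, h:4, i:4, j:2, k:4, l:4, m:2
Odd-degree vertices: none.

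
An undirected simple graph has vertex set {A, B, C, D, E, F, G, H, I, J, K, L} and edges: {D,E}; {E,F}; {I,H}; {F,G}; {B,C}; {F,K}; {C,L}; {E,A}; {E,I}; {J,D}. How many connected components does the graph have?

Component: {B, C, L}
Component: {A, D, E, F, G, H, I, J, K}

2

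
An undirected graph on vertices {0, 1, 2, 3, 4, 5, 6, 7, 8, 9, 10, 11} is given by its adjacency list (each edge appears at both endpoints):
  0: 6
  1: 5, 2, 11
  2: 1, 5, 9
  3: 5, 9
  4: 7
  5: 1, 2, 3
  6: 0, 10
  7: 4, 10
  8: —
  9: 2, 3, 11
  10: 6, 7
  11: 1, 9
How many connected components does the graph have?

Component: {8}
Component: {0, 4, 6, 7, 10}
Component: {1, 2, 3, 5, 9, 11}

3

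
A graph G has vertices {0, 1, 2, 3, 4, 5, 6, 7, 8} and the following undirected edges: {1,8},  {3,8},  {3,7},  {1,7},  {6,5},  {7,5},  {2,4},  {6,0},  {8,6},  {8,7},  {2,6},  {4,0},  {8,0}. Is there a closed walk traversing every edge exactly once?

Degrees: 0:3, 1:2, 2:2, 3:2, 4:2, 5:2, 6:4, 7:4, 8:5
Vertices with odd degree: 0, 8. An Eulerian circuit requires all degrees even.

No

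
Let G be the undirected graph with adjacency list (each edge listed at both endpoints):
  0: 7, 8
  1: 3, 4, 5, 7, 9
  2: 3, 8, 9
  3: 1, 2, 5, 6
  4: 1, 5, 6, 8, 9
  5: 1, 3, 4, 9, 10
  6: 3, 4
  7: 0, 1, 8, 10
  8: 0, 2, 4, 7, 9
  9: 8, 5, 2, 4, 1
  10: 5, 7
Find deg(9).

Neighbors of 9: 1, 2, 4, 5, 8.

5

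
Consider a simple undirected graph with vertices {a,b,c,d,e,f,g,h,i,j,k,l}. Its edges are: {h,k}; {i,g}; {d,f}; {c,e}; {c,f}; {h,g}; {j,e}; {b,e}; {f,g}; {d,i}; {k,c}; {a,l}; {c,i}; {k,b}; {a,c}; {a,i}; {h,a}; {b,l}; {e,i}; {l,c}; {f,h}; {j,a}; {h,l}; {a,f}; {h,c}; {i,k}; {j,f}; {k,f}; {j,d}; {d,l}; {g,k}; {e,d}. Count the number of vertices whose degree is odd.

6

Degrees: a:6, b:3, c:7, d:5, e:5, f:7, g:4, h:6, i:6, j:4, k:6, l:5
Odd-degree vertices: b, c, d, e, f, l.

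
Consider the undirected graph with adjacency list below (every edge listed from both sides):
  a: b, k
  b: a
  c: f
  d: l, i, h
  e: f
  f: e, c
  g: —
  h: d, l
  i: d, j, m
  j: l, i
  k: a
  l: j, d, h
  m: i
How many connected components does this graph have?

4

Component: {g}
Component: {a, b, k}
Component: {c, e, f}
Component: {d, h, i, j, l, m}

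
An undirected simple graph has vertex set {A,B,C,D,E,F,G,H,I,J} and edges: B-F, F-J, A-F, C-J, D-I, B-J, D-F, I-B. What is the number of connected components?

4

Component: {E}
Component: {G}
Component: {H}
Component: {A, B, C, D, F, I, J}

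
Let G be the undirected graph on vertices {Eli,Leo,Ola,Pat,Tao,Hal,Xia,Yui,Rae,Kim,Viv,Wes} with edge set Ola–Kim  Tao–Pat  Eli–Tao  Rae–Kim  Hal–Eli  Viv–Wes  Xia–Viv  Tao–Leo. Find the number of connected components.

4

Component: {Yui}
Component: {Ola, Rae, Kim}
Component: {Xia, Viv, Wes}
Component: {Eli, Leo, Pat, Tao, Hal}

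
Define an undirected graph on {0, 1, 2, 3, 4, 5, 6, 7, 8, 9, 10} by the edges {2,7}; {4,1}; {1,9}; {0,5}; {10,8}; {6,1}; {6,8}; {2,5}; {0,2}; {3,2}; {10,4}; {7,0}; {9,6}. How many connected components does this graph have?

2

Component: {0, 2, 3, 5, 7}
Component: {1, 4, 6, 8, 9, 10}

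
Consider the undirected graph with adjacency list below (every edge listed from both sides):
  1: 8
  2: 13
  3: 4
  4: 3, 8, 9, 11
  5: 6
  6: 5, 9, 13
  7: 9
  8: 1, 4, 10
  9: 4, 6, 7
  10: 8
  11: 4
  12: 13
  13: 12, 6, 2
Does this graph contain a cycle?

No

The graph has 13 vertices, 12 edges, and 1 connected component.
Since 12 = 13 - 1, the graph is a forest and contains no cycle.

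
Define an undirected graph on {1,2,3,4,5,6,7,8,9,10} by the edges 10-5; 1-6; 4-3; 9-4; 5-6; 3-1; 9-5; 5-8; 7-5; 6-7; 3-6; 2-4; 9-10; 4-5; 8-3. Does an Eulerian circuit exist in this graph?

No

Degrees: 1:2, 2:1, 3:4, 4:4, 5:6, 6:4, 7:2, 8:2, 9:3, 10:2
2, 9 have odd degree; an Eulerian circuit needs every degree to be even, so none exists.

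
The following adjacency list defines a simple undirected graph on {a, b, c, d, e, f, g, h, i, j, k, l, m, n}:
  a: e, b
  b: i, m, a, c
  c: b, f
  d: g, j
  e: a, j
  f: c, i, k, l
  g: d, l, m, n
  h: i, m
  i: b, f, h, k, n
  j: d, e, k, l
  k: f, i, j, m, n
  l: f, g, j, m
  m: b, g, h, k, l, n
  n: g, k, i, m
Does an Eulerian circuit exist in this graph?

Degrees: a:2, b:4, c:2, d:2, e:2, f:4, g:4, h:2, i:5, j:4, k:5, l:4, m:6, n:4
Vertices with odd degree: i, k. An Eulerian circuit requires all degrees even.

No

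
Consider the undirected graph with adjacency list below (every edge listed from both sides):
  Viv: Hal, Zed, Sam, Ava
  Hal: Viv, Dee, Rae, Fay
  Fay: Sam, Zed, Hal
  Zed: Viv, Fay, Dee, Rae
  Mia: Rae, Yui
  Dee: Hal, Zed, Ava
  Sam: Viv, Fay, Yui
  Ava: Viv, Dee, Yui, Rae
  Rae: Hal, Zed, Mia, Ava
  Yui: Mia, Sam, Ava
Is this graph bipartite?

Partition the vertices as {Hal, Zed, Mia, Sam, Ava} vs {Viv, Fay, Dee, Rae, Yui}. Each listed edge has one endpoint in each part, so the graph is bipartite.

Yes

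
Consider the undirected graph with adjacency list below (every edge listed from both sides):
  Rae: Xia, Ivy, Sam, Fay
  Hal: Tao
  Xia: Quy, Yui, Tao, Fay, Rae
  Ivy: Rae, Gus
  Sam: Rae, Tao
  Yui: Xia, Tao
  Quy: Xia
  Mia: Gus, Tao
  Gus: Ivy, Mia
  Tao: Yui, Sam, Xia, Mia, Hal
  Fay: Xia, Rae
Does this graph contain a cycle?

|V| = 11, |E| = 14, number of components = 1.
Since 14 > 11 - 1, a cycle must exist; for instance Rae-Fay-Xia-Tao-Mia-Gus-Ivy-Rae.

Yes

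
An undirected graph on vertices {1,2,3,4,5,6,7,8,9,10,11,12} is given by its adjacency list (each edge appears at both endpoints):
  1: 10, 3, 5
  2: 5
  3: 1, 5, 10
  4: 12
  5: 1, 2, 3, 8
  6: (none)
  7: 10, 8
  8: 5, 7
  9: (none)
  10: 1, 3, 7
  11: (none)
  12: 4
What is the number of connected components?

5

Component: {6}
Component: {9}
Component: {11}
Component: {4, 12}
Component: {1, 2, 3, 5, 7, 8, 10}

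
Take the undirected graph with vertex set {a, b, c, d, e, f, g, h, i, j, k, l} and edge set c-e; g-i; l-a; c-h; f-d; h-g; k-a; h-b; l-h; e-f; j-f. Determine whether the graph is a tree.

Yes

The graph has 12 vertices and 11 edges.
Connected and |E| = |V| - 1, which characterizes a tree.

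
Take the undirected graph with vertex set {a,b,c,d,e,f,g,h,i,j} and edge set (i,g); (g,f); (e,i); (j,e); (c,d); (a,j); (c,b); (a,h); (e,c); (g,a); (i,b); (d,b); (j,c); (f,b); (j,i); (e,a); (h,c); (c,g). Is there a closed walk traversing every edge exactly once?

Degrees: a:4, b:4, c:6, d:2, e:4, f:2, g:4, h:2, i:4, j:4
Every vertex has even degree and the edges form a single connected piece, so an Eulerian circuit exists.

Yes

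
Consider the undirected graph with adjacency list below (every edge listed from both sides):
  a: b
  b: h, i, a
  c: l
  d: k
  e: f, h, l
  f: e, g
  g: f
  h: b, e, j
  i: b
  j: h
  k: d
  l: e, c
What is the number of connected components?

2

Component: {d, k}
Component: {a, b, c, e, f, g, h, i, j, l}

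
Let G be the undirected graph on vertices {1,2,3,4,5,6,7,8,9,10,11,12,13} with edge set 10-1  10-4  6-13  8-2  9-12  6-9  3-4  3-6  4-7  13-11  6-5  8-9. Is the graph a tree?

The graph has 13 vertices and 12 edges.
It is connected with exactly 12 edges, hence acyclic — it is a tree.

Yes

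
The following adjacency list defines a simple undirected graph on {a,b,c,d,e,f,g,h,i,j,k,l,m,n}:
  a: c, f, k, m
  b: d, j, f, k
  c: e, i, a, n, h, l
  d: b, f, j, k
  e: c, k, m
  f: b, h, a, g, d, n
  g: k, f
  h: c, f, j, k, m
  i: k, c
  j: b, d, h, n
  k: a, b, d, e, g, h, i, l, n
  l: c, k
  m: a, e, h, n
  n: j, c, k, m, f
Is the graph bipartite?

b-d-k-b is an odd cycle (length 3), and a bipartite graph can contain only even cycles.

No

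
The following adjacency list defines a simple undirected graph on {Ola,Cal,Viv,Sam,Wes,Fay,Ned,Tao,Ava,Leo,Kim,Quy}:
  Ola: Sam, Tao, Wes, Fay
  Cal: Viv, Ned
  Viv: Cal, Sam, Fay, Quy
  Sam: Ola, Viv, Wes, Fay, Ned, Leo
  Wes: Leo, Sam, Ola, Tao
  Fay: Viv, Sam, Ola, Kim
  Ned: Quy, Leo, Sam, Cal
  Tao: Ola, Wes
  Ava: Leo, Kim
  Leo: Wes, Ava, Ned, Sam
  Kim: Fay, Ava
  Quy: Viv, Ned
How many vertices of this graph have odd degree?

Degrees: Ola:4, Cal:2, Viv:4, Sam:6, Wes:4, Fay:4, Ned:4, Tao:2, Ava:2, Leo:4, Kim:2, Quy:2
Odd-degree vertices: none.

0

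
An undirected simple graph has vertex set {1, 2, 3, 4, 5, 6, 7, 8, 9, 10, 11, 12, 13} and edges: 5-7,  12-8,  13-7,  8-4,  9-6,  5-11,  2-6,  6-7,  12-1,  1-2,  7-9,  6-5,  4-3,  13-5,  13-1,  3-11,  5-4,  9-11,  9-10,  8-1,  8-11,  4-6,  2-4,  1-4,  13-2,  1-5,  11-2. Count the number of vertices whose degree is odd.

4

Degrees: 1:6, 2:5, 3:2, 4:6, 5:6, 6:5, 7:4, 8:4, 9:4, 10:1, 11:5, 12:2, 13:4
Odd-degree vertices: 2, 6, 10, 11.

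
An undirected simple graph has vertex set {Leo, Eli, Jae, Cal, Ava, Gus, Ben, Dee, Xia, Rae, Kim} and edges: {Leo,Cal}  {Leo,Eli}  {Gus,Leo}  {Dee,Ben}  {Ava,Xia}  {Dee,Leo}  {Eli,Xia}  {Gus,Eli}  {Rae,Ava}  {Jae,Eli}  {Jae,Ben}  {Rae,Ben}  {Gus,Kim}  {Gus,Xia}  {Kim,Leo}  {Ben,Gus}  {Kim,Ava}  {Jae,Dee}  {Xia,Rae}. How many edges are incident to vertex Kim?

3

Neighbors of Kim: Leo, Ava, Gus.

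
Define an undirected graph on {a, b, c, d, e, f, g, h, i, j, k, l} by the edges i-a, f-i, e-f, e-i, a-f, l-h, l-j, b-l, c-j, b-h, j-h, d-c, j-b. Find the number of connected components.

4

Component: {g}
Component: {k}
Component: {a, e, f, i}
Component: {b, c, d, h, j, l}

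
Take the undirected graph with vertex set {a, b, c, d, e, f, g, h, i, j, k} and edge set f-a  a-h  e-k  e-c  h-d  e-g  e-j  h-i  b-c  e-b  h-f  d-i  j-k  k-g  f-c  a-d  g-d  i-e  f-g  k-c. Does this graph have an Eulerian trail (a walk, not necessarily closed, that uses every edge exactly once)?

Yes

Degrees: a:3, b:2, c:4, d:4, e:6, f:4, g:4, h:4, i:3, j:2, k:4
Odd-degree vertices: a, i (2 total).
With 2 odd-degree vertices and all edges in one connected piece, an Eulerian trail exists (from a to i).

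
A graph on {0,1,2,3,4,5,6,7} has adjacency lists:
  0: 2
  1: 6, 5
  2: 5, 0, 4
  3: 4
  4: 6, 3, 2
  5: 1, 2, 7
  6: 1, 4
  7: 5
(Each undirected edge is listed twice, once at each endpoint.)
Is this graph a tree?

No

The graph has 8 vertices and 8 edges.
A tree on 8 vertices has exactly 7 edges; this graph has 8, so it contains a cycle and is not a tree.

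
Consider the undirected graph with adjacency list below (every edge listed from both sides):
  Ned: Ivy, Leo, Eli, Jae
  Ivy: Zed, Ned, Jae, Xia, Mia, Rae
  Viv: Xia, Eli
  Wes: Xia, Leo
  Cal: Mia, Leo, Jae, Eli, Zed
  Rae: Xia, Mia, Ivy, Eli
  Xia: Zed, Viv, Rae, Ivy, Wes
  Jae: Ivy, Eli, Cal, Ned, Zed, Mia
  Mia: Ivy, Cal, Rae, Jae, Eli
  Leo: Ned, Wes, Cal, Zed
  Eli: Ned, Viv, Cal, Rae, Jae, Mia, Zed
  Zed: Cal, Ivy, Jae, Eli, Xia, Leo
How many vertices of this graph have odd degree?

Degrees: Ned:4, Ivy:6, Viv:2, Wes:2, Cal:5, Rae:4, Xia:5, Jae:6, Mia:5, Leo:4, Eli:7, Zed:6
Odd-degree vertices: Cal, Xia, Mia, Eli.

4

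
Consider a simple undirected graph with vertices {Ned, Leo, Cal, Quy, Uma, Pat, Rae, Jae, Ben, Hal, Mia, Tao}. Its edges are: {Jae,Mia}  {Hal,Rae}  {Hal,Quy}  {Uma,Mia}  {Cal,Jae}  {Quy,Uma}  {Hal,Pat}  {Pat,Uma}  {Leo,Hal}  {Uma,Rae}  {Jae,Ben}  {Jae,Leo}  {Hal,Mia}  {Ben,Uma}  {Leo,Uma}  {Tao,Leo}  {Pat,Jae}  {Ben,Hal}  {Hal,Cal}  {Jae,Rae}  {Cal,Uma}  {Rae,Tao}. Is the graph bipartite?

Yes

Color {Ned, Uma, Jae, Hal, Tao} black and {Leo, Cal, Quy, Pat, Rae, Ben, Mia} white. No edge joins two same-colored vertices, so the graph is bipartite.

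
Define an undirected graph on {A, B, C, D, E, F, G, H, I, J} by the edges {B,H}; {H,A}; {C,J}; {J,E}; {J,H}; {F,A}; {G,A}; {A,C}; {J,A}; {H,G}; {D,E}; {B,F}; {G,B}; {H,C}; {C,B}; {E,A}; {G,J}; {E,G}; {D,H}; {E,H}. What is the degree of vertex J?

Neighbors of J: A, C, E, G, H.

5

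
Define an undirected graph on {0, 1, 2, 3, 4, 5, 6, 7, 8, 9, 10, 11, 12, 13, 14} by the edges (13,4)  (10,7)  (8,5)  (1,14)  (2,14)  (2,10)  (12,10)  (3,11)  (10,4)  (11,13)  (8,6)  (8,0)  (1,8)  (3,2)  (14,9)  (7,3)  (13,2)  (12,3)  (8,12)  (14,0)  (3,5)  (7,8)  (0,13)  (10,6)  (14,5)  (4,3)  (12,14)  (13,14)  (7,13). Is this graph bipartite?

The cycle 0-13-14-0 has length 3, which is odd, so the graph is not bipartite.

No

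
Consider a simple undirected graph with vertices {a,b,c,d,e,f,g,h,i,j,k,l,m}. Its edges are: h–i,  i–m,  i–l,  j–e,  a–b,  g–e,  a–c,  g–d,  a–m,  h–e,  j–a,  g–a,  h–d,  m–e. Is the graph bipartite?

Yes

Color {b, c, f, g, h, j, k, l, m} black and {a, d, e, i} white. No edge joins two same-colored vertices, so the graph is bipartite.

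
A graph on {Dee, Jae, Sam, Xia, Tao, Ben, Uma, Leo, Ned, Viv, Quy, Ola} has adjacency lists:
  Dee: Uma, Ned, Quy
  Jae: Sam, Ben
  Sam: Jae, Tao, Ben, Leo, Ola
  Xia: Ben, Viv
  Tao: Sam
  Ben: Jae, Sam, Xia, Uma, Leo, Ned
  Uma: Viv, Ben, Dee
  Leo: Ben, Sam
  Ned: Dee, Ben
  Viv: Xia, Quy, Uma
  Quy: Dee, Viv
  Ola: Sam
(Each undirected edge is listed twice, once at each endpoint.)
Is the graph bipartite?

No

Jae-Ben-Sam-Jae is an odd cycle (length 3), and a bipartite graph can contain only even cycles.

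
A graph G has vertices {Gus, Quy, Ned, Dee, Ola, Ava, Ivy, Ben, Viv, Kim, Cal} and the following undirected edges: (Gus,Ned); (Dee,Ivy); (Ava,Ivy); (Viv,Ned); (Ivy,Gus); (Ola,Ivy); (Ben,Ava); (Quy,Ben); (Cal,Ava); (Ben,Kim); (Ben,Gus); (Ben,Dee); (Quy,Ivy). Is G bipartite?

Yes

Color {Ned, Ivy, Ben, Cal} black and {Gus, Quy, Dee, Ola, Ava, Viv, Kim} white. No edge joins two same-colored vertices, so the graph is bipartite.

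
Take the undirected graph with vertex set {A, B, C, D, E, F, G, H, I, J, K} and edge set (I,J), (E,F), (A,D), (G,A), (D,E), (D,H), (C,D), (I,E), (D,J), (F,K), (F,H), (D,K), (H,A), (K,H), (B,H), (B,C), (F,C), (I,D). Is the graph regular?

No

Degrees: A:3, B:2, C:3, D:7, E:3, F:4, G:1, H:5, I:3, J:2, K:3
Vertex G has degree 1 while D has degree 7, so the graph is not regular.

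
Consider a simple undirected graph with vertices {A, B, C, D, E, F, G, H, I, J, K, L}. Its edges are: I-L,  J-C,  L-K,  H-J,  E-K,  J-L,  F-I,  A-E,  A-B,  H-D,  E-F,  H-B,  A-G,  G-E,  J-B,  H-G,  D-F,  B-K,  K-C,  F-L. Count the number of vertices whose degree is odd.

Degrees: A:3, B:4, C:2, D:2, E:4, F:4, G:3, H:4, I:2, J:4, K:4, L:4
Odd-degree vertices: A, G.

2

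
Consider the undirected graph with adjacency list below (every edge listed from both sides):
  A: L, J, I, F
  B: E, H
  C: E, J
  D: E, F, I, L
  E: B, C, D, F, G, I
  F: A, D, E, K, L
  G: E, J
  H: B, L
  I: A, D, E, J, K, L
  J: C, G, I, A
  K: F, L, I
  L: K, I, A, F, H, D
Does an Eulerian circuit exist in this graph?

No

Degrees: A:4, B:2, C:2, D:4, E:6, F:5, G:2, H:2, I:6, J:4, K:3, L:6
Vertices with odd degree: F, K. An Eulerian circuit requires all degrees even.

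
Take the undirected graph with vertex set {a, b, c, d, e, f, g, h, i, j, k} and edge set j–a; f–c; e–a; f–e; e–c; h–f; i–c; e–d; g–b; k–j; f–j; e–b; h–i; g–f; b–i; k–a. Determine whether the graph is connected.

Starting from a and exploring outward reaches every vertex (a, j, e, k, f, d, c, b, g, h, i); the graph is connected.

Yes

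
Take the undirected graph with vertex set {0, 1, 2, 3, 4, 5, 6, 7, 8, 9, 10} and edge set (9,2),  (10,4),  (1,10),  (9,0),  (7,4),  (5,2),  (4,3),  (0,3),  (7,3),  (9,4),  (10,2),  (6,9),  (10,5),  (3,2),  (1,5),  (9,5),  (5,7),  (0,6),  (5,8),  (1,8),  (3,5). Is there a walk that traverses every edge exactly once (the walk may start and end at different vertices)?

No

Degrees: 0:3, 1:3, 2:4, 3:5, 4:4, 5:7, 6:2, 7:3, 8:2, 9:5, 10:4
Odd-degree vertices: 0, 1, 3, 5, 7, 9 (6 total).
An Eulerian trail requires 0 or 2 odd-degree vertices; here there are 6.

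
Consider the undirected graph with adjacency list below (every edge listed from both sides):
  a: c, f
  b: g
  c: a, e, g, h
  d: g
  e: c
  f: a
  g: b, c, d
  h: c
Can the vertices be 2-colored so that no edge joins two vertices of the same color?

Partition the vertices as {b, c, d, f} vs {a, e, g, h}. Each listed edge has one endpoint in each part, so the graph is bipartite.

Yes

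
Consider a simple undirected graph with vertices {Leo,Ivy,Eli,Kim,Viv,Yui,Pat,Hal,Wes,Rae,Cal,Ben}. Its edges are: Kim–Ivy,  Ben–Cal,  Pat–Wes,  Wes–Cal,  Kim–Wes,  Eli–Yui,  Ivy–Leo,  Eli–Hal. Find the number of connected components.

4

Component: {Viv}
Component: {Rae}
Component: {Eli, Yui, Hal}
Component: {Leo, Ivy, Kim, Pat, Wes, Cal, Ben}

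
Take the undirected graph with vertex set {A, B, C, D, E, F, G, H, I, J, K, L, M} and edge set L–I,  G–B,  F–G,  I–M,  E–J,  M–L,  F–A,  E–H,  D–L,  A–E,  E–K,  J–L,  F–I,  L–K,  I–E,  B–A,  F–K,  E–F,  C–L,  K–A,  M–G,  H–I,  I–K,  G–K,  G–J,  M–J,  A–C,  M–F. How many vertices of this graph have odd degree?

Degrees: A:5, B:2, C:2, D:1, E:6, F:6, G:5, H:2, I:6, J:4, K:6, L:6, M:5
Odd-degree vertices: A, D, G, M.

4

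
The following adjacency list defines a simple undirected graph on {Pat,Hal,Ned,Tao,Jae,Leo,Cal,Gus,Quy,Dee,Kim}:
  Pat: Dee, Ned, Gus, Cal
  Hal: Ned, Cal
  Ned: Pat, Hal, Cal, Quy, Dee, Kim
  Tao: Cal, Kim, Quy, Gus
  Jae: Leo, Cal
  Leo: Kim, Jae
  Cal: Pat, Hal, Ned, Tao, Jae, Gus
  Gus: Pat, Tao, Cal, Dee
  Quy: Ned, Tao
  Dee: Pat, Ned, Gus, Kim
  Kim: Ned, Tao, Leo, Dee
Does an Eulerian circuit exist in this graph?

Degrees: Pat:4, Hal:2, Ned:6, Tao:4, Jae:2, Leo:2, Cal:6, Gus:4, Quy:2, Dee:4, Kim:4
Every vertex has even degree and the edges form a single connected piece, so an Eulerian circuit exists.

Yes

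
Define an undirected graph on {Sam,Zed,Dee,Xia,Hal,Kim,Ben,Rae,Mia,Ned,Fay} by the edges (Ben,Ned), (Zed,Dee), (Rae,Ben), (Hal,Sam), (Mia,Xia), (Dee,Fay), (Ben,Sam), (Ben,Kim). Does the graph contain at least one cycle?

The graph has 11 vertices, 8 edges, and 3 connected components.
A forest on 11 vertices with 3 components has exactly 8 edges, which matches — so no cycle.

No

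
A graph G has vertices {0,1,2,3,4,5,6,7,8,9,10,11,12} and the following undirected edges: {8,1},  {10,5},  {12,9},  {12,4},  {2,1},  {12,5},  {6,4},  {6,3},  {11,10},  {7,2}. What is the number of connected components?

Component: {0}
Component: {1, 2, 7, 8}
Component: {3, 4, 5, 6, 9, 10, 11, 12}

3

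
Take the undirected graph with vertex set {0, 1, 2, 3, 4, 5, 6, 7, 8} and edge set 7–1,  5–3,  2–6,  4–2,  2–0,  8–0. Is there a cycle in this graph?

|V| = 9, |E| = 6, number of components = 3.
Since 6 = 9 - 3, the graph is a forest and contains no cycle.

No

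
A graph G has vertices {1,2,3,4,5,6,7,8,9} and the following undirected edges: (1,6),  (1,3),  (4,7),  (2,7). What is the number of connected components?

5

Component: {5}
Component: {8}
Component: {9}
Component: {1, 3, 6}
Component: {2, 4, 7}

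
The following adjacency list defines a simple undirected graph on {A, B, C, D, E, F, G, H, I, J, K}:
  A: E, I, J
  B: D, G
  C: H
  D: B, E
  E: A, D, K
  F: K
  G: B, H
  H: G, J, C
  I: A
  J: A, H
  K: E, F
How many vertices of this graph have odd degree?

6

Degrees: A:3, B:2, C:1, D:2, E:3, F:1, G:2, H:3, I:1, J:2, K:2
Odd-degree vertices: A, C, E, F, H, I.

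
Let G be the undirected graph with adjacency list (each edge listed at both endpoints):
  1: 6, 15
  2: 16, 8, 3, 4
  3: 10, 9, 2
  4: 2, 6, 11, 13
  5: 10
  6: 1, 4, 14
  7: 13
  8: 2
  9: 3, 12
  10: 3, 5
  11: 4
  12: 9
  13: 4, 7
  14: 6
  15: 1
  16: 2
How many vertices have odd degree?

Degrees: 1:2, 2:4, 3:3, 4:4, 5:1, 6:3, 7:1, 8:1, 9:2, 10:2, 11:1, 12:1, 13:2, 14:1, 15:1, 16:1
Odd-degree vertices: 3, 5, 6, 7, 8, 11, 12, 14, 15, 16.

10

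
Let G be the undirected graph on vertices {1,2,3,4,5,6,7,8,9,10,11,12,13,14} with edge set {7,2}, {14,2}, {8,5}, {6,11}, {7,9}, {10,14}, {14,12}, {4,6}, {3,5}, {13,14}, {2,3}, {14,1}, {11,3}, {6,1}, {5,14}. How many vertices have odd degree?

10

Degrees: 1:2, 2:3, 3:3, 4:1, 5:3, 6:3, 7:2, 8:1, 9:1, 10:1, 11:2, 12:1, 13:1, 14:6
Odd-degree vertices: 2, 3, 4, 5, 6, 8, 9, 10, 12, 13.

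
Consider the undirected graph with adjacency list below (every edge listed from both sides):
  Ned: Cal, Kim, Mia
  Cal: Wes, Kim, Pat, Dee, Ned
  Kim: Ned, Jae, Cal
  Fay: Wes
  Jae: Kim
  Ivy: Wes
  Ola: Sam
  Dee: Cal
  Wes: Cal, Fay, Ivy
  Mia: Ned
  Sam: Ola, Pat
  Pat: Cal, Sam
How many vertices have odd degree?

10

Degrees: Ned:3, Cal:5, Kim:3, Fay:1, Jae:1, Ivy:1, Ola:1, Dee:1, Wes:3, Mia:1, Sam:2, Pat:2
Odd-degree vertices: Ned, Cal, Kim, Fay, Jae, Ivy, Ola, Dee, Wes, Mia.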